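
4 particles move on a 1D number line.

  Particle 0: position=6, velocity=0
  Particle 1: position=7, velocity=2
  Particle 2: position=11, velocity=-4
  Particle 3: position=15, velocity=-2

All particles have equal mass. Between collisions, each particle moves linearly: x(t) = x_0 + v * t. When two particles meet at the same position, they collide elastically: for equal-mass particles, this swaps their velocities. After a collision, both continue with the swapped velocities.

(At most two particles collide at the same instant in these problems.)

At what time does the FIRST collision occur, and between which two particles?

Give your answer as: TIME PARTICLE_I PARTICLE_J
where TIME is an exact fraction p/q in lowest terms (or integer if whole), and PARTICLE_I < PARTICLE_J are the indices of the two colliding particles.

Pair (0,1): pos 6,7 vel 0,2 -> not approaching (rel speed -2 <= 0)
Pair (1,2): pos 7,11 vel 2,-4 -> gap=4, closing at 6/unit, collide at t=2/3
Pair (2,3): pos 11,15 vel -4,-2 -> not approaching (rel speed -2 <= 0)
Earliest collision: t=2/3 between 1 and 2

Answer: 2/3 1 2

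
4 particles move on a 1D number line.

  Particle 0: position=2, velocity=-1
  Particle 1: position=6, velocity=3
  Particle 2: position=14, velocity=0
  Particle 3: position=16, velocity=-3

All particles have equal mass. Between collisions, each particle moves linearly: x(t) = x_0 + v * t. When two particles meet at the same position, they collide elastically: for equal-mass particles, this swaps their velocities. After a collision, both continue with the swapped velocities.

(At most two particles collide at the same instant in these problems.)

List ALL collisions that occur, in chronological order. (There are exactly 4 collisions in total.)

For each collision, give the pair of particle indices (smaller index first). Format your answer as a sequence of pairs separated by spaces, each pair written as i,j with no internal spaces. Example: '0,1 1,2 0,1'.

Collision at t=2/3: particles 2 and 3 swap velocities; positions: p0=4/3 p1=8 p2=14 p3=14; velocities now: v0=-1 v1=3 v2=-3 v3=0
Collision at t=5/3: particles 1 and 2 swap velocities; positions: p0=1/3 p1=11 p2=11 p3=14; velocities now: v0=-1 v1=-3 v2=3 v3=0
Collision at t=8/3: particles 2 and 3 swap velocities; positions: p0=-2/3 p1=8 p2=14 p3=14; velocities now: v0=-1 v1=-3 v2=0 v3=3
Collision at t=7: particles 0 and 1 swap velocities; positions: p0=-5 p1=-5 p2=14 p3=27; velocities now: v0=-3 v1=-1 v2=0 v3=3

Answer: 2,3 1,2 2,3 0,1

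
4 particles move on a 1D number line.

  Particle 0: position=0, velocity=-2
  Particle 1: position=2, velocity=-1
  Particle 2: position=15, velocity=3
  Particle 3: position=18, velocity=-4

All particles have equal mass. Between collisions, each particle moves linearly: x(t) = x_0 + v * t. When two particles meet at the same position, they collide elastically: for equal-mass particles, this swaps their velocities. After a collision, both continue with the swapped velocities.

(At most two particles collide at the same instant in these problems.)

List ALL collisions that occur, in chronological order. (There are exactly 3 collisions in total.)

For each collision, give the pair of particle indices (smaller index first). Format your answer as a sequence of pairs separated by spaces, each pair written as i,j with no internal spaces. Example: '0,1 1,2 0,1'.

Answer: 2,3 1,2 0,1

Derivation:
Collision at t=3/7: particles 2 and 3 swap velocities; positions: p0=-6/7 p1=11/7 p2=114/7 p3=114/7; velocities now: v0=-2 v1=-1 v2=-4 v3=3
Collision at t=16/3: particles 1 and 2 swap velocities; positions: p0=-32/3 p1=-10/3 p2=-10/3 p3=31; velocities now: v0=-2 v1=-4 v2=-1 v3=3
Collision at t=9: particles 0 and 1 swap velocities; positions: p0=-18 p1=-18 p2=-7 p3=42; velocities now: v0=-4 v1=-2 v2=-1 v3=3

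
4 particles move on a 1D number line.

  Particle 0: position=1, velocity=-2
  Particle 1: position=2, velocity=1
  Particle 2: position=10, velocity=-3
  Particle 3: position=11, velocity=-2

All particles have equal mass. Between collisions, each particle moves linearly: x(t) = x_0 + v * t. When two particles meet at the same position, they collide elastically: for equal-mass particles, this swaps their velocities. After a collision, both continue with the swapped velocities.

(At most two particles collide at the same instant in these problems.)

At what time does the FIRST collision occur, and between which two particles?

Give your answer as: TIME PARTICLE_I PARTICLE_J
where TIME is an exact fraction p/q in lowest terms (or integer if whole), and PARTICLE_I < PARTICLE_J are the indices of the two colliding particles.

Pair (0,1): pos 1,2 vel -2,1 -> not approaching (rel speed -3 <= 0)
Pair (1,2): pos 2,10 vel 1,-3 -> gap=8, closing at 4/unit, collide at t=2
Pair (2,3): pos 10,11 vel -3,-2 -> not approaching (rel speed -1 <= 0)
Earliest collision: t=2 between 1 and 2

Answer: 2 1 2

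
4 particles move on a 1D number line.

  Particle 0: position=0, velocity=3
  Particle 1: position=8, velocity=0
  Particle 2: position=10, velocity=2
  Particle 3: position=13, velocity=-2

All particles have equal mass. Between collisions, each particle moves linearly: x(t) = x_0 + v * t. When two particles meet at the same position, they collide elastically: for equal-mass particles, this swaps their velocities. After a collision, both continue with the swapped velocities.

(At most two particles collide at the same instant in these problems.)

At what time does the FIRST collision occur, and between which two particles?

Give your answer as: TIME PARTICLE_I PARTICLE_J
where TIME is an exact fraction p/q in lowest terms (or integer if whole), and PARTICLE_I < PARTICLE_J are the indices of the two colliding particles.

Pair (0,1): pos 0,8 vel 3,0 -> gap=8, closing at 3/unit, collide at t=8/3
Pair (1,2): pos 8,10 vel 0,2 -> not approaching (rel speed -2 <= 0)
Pair (2,3): pos 10,13 vel 2,-2 -> gap=3, closing at 4/unit, collide at t=3/4
Earliest collision: t=3/4 between 2 and 3

Answer: 3/4 2 3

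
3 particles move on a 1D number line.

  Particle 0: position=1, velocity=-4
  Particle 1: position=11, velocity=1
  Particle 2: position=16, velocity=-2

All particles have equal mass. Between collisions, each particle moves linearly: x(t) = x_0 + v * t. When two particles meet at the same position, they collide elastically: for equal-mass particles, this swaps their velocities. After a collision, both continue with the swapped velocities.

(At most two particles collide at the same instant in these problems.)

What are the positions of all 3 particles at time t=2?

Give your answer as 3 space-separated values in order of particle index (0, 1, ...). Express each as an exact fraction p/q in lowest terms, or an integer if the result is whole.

Collision at t=5/3: particles 1 and 2 swap velocities; positions: p0=-17/3 p1=38/3 p2=38/3; velocities now: v0=-4 v1=-2 v2=1
Advance to t=2 (no further collisions before then); velocities: v0=-4 v1=-2 v2=1; positions = -7 12 13

Answer: -7 12 13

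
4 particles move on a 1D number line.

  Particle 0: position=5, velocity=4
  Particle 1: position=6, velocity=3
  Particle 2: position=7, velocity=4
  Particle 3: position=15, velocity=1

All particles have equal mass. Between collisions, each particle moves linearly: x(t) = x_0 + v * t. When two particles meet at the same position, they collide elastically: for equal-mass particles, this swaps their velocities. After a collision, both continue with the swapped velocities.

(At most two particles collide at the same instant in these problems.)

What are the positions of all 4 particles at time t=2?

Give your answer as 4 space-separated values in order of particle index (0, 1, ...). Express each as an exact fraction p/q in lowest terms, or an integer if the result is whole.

Answer: 12 13 15 17

Derivation:
Collision at t=1: particles 0 and 1 swap velocities; positions: p0=9 p1=9 p2=11 p3=16; velocities now: v0=3 v1=4 v2=4 v3=1
Advance to t=2 (no further collisions before then); velocities: v0=3 v1=4 v2=4 v3=1; positions = 12 13 15 17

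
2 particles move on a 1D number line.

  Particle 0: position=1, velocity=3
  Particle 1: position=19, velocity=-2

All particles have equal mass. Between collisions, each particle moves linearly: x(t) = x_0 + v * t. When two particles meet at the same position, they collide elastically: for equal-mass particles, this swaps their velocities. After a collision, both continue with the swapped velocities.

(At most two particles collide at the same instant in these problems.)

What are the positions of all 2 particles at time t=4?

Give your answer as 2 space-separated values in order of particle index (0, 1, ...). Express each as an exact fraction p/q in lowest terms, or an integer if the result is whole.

Answer: 11 13

Derivation:
Collision at t=18/5: particles 0 and 1 swap velocities; positions: p0=59/5 p1=59/5; velocities now: v0=-2 v1=3
Advance to t=4 (no further collisions before then); velocities: v0=-2 v1=3; positions = 11 13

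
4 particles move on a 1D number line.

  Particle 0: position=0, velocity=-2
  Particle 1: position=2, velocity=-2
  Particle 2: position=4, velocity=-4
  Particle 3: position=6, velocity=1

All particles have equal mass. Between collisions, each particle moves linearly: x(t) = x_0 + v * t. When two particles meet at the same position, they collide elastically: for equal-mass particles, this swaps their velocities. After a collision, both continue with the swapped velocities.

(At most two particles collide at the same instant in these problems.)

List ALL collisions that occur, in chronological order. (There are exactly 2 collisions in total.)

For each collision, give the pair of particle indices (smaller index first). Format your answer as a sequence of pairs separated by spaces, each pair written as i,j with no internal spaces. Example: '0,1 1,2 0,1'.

Answer: 1,2 0,1

Derivation:
Collision at t=1: particles 1 and 2 swap velocities; positions: p0=-2 p1=0 p2=0 p3=7; velocities now: v0=-2 v1=-4 v2=-2 v3=1
Collision at t=2: particles 0 and 1 swap velocities; positions: p0=-4 p1=-4 p2=-2 p3=8; velocities now: v0=-4 v1=-2 v2=-2 v3=1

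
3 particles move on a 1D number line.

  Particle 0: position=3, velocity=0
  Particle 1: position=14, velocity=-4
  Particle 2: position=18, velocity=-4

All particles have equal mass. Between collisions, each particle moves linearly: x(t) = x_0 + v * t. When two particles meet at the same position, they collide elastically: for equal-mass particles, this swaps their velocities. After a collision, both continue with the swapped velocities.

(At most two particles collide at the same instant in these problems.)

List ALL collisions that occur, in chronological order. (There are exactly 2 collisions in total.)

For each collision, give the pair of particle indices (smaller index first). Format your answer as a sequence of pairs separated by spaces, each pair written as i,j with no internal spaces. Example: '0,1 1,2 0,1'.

Answer: 0,1 1,2

Derivation:
Collision at t=11/4: particles 0 and 1 swap velocities; positions: p0=3 p1=3 p2=7; velocities now: v0=-4 v1=0 v2=-4
Collision at t=15/4: particles 1 and 2 swap velocities; positions: p0=-1 p1=3 p2=3; velocities now: v0=-4 v1=-4 v2=0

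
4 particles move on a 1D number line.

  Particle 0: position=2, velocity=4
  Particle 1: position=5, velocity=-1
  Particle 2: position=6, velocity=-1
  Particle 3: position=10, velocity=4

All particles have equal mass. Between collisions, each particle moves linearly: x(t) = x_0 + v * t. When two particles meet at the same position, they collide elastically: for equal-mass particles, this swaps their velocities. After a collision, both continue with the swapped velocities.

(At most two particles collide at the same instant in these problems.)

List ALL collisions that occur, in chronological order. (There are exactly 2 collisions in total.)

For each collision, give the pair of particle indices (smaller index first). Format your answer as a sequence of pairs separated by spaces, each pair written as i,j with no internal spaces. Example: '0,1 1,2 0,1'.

Collision at t=3/5: particles 0 and 1 swap velocities; positions: p0=22/5 p1=22/5 p2=27/5 p3=62/5; velocities now: v0=-1 v1=4 v2=-1 v3=4
Collision at t=4/5: particles 1 and 2 swap velocities; positions: p0=21/5 p1=26/5 p2=26/5 p3=66/5; velocities now: v0=-1 v1=-1 v2=4 v3=4

Answer: 0,1 1,2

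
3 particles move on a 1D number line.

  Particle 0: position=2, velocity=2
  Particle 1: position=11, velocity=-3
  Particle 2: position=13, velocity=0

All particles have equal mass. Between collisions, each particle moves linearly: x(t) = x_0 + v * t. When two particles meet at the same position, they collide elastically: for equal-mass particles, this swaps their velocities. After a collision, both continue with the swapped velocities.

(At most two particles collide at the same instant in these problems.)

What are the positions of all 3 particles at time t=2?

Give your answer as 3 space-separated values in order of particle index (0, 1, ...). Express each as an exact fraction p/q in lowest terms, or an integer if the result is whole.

Answer: 5 6 13

Derivation:
Collision at t=9/5: particles 0 and 1 swap velocities; positions: p0=28/5 p1=28/5 p2=13; velocities now: v0=-3 v1=2 v2=0
Advance to t=2 (no further collisions before then); velocities: v0=-3 v1=2 v2=0; positions = 5 6 13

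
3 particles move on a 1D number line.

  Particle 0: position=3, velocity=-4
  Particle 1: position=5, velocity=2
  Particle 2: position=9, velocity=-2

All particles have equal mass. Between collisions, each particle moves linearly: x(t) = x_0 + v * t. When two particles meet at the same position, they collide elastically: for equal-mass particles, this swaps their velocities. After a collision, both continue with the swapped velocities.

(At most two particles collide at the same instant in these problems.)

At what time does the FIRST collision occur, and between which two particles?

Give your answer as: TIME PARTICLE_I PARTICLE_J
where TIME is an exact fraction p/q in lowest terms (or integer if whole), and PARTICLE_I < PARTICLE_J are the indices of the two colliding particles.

Answer: 1 1 2

Derivation:
Pair (0,1): pos 3,5 vel -4,2 -> not approaching (rel speed -6 <= 0)
Pair (1,2): pos 5,9 vel 2,-2 -> gap=4, closing at 4/unit, collide at t=1
Earliest collision: t=1 between 1 and 2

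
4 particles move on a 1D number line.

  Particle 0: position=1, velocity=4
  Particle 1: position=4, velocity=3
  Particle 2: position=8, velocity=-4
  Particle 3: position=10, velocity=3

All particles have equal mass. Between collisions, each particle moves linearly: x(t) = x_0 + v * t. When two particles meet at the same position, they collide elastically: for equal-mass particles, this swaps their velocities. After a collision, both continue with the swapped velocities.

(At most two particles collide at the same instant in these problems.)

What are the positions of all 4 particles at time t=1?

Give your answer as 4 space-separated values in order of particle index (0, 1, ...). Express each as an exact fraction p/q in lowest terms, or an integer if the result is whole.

Answer: 4 5 7 13

Derivation:
Collision at t=4/7: particles 1 and 2 swap velocities; positions: p0=23/7 p1=40/7 p2=40/7 p3=82/7; velocities now: v0=4 v1=-4 v2=3 v3=3
Collision at t=7/8: particles 0 and 1 swap velocities; positions: p0=9/2 p1=9/2 p2=53/8 p3=101/8; velocities now: v0=-4 v1=4 v2=3 v3=3
Advance to t=1 (no further collisions before then); velocities: v0=-4 v1=4 v2=3 v3=3; positions = 4 5 7 13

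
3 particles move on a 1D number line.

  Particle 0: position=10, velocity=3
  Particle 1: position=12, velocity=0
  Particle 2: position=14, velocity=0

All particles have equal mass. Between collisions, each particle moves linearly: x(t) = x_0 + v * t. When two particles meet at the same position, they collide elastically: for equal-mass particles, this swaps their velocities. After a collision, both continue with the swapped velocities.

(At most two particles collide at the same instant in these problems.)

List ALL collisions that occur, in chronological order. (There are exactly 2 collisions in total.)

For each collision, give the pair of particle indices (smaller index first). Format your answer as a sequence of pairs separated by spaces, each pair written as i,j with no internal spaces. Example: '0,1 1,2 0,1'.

Answer: 0,1 1,2

Derivation:
Collision at t=2/3: particles 0 and 1 swap velocities; positions: p0=12 p1=12 p2=14; velocities now: v0=0 v1=3 v2=0
Collision at t=4/3: particles 1 and 2 swap velocities; positions: p0=12 p1=14 p2=14; velocities now: v0=0 v1=0 v2=3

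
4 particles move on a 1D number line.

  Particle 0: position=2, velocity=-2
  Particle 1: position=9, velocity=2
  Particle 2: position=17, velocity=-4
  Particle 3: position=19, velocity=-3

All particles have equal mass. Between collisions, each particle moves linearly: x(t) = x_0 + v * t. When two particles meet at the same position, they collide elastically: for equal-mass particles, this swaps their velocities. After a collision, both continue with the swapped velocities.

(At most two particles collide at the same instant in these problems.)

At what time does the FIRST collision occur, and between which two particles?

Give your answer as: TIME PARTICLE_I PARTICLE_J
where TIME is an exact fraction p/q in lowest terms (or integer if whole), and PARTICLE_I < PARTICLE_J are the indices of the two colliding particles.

Pair (0,1): pos 2,9 vel -2,2 -> not approaching (rel speed -4 <= 0)
Pair (1,2): pos 9,17 vel 2,-4 -> gap=8, closing at 6/unit, collide at t=4/3
Pair (2,3): pos 17,19 vel -4,-3 -> not approaching (rel speed -1 <= 0)
Earliest collision: t=4/3 between 1 and 2

Answer: 4/3 1 2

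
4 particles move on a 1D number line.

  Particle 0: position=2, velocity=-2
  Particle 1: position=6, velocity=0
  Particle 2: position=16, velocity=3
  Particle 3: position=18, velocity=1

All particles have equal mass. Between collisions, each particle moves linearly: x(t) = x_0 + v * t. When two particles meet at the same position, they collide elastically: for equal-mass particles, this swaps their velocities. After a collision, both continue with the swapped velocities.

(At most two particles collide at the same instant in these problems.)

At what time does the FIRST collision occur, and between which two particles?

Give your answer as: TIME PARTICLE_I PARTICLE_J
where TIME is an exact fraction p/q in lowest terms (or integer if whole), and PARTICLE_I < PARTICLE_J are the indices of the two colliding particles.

Pair (0,1): pos 2,6 vel -2,0 -> not approaching (rel speed -2 <= 0)
Pair (1,2): pos 6,16 vel 0,3 -> not approaching (rel speed -3 <= 0)
Pair (2,3): pos 16,18 vel 3,1 -> gap=2, closing at 2/unit, collide at t=1
Earliest collision: t=1 between 2 and 3

Answer: 1 2 3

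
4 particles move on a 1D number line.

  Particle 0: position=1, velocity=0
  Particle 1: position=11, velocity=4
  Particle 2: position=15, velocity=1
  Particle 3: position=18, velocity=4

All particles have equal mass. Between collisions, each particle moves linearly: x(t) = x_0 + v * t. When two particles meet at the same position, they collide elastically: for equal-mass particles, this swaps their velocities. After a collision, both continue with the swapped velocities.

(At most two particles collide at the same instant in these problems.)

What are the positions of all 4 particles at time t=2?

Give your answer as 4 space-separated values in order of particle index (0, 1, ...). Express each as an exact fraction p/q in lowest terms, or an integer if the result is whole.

Collision at t=4/3: particles 1 and 2 swap velocities; positions: p0=1 p1=49/3 p2=49/3 p3=70/3; velocities now: v0=0 v1=1 v2=4 v3=4
Advance to t=2 (no further collisions before then); velocities: v0=0 v1=1 v2=4 v3=4; positions = 1 17 19 26

Answer: 1 17 19 26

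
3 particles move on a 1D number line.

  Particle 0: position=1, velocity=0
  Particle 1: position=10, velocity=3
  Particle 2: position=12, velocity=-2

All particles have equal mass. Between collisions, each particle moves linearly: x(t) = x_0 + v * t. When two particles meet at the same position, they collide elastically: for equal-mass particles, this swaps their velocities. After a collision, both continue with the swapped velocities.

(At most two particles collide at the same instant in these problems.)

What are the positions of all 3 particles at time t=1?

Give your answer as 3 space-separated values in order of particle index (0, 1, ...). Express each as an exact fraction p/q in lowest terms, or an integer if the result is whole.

Collision at t=2/5: particles 1 and 2 swap velocities; positions: p0=1 p1=56/5 p2=56/5; velocities now: v0=0 v1=-2 v2=3
Advance to t=1 (no further collisions before then); velocities: v0=0 v1=-2 v2=3; positions = 1 10 13

Answer: 1 10 13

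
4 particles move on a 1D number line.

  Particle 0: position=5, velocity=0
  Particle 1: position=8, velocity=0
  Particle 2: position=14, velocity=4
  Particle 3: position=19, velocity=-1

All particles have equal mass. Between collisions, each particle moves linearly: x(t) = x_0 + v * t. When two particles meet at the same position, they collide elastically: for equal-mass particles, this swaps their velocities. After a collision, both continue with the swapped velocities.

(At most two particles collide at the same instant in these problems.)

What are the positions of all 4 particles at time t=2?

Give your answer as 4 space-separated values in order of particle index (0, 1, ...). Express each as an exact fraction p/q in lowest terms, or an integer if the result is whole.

Answer: 5 8 17 22

Derivation:
Collision at t=1: particles 2 and 3 swap velocities; positions: p0=5 p1=8 p2=18 p3=18; velocities now: v0=0 v1=0 v2=-1 v3=4
Advance to t=2 (no further collisions before then); velocities: v0=0 v1=0 v2=-1 v3=4; positions = 5 8 17 22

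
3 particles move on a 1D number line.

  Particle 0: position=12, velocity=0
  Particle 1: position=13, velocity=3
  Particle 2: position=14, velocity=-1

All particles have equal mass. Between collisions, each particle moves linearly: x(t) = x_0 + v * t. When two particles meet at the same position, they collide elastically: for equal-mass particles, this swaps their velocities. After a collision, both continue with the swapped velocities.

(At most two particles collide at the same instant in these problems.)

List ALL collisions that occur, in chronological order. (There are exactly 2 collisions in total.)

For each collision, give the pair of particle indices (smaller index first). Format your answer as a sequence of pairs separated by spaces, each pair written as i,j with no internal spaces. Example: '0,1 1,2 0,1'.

Collision at t=1/4: particles 1 and 2 swap velocities; positions: p0=12 p1=55/4 p2=55/4; velocities now: v0=0 v1=-1 v2=3
Collision at t=2: particles 0 and 1 swap velocities; positions: p0=12 p1=12 p2=19; velocities now: v0=-1 v1=0 v2=3

Answer: 1,2 0,1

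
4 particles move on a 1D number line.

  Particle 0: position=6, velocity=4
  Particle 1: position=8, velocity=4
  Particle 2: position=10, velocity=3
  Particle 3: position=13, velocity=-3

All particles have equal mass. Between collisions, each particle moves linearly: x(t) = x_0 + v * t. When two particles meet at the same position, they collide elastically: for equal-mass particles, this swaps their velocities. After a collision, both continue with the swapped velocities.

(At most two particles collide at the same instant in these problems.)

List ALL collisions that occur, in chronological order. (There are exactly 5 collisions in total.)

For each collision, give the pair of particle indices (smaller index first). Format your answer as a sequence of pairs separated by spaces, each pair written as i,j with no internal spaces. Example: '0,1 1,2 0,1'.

Collision at t=1/2: particles 2 and 3 swap velocities; positions: p0=8 p1=10 p2=23/2 p3=23/2; velocities now: v0=4 v1=4 v2=-3 v3=3
Collision at t=5/7: particles 1 and 2 swap velocities; positions: p0=62/7 p1=76/7 p2=76/7 p3=85/7; velocities now: v0=4 v1=-3 v2=4 v3=3
Collision at t=1: particles 0 and 1 swap velocities; positions: p0=10 p1=10 p2=12 p3=13; velocities now: v0=-3 v1=4 v2=4 v3=3
Collision at t=2: particles 2 and 3 swap velocities; positions: p0=7 p1=14 p2=16 p3=16; velocities now: v0=-3 v1=4 v2=3 v3=4
Collision at t=4: particles 1 and 2 swap velocities; positions: p0=1 p1=22 p2=22 p3=24; velocities now: v0=-3 v1=3 v2=4 v3=4

Answer: 2,3 1,2 0,1 2,3 1,2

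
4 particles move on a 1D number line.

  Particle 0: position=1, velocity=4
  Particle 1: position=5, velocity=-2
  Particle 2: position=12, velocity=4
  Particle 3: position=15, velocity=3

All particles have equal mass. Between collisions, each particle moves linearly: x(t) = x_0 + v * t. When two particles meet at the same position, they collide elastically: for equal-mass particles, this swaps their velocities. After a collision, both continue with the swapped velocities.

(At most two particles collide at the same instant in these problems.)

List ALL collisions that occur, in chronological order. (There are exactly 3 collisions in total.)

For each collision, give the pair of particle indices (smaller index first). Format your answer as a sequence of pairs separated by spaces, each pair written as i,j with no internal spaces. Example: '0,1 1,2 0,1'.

Collision at t=2/3: particles 0 and 1 swap velocities; positions: p0=11/3 p1=11/3 p2=44/3 p3=17; velocities now: v0=-2 v1=4 v2=4 v3=3
Collision at t=3: particles 2 and 3 swap velocities; positions: p0=-1 p1=13 p2=24 p3=24; velocities now: v0=-2 v1=4 v2=3 v3=4
Collision at t=14: particles 1 and 2 swap velocities; positions: p0=-23 p1=57 p2=57 p3=68; velocities now: v0=-2 v1=3 v2=4 v3=4

Answer: 0,1 2,3 1,2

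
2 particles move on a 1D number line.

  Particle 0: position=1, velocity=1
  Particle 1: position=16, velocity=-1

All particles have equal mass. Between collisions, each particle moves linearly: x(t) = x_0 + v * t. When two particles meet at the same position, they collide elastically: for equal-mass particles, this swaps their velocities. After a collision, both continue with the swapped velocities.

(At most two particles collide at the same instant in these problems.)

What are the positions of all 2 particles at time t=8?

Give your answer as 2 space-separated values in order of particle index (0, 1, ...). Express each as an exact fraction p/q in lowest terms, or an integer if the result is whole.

Collision at t=15/2: particles 0 and 1 swap velocities; positions: p0=17/2 p1=17/2; velocities now: v0=-1 v1=1
Advance to t=8 (no further collisions before then); velocities: v0=-1 v1=1; positions = 8 9

Answer: 8 9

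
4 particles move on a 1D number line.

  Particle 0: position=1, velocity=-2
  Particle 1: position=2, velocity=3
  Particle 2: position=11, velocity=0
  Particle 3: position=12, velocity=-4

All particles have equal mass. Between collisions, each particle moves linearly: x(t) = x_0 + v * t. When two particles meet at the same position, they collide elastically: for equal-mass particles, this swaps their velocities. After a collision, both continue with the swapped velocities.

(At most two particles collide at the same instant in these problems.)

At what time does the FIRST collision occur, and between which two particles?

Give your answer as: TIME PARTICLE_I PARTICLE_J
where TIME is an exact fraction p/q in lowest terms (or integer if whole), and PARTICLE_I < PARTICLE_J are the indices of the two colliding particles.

Pair (0,1): pos 1,2 vel -2,3 -> not approaching (rel speed -5 <= 0)
Pair (1,2): pos 2,11 vel 3,0 -> gap=9, closing at 3/unit, collide at t=3
Pair (2,3): pos 11,12 vel 0,-4 -> gap=1, closing at 4/unit, collide at t=1/4
Earliest collision: t=1/4 between 2 and 3

Answer: 1/4 2 3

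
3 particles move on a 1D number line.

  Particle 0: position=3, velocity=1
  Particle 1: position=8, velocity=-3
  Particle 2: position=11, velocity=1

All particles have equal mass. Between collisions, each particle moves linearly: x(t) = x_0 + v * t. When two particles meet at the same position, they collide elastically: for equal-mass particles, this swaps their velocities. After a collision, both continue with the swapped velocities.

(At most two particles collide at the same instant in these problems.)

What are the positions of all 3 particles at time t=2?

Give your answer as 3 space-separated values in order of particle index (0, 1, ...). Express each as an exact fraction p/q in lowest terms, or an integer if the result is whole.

Collision at t=5/4: particles 0 and 1 swap velocities; positions: p0=17/4 p1=17/4 p2=49/4; velocities now: v0=-3 v1=1 v2=1
Advance to t=2 (no further collisions before then); velocities: v0=-3 v1=1 v2=1; positions = 2 5 13

Answer: 2 5 13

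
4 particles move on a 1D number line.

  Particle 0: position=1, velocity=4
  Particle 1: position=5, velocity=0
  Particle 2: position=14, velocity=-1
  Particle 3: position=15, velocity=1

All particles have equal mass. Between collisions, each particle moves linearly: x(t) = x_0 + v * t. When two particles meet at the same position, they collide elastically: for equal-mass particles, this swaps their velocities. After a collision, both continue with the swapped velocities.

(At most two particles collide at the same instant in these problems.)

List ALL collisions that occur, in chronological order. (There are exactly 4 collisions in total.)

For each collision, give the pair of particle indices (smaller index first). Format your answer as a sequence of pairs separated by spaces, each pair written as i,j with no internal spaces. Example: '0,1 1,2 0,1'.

Collision at t=1: particles 0 and 1 swap velocities; positions: p0=5 p1=5 p2=13 p3=16; velocities now: v0=0 v1=4 v2=-1 v3=1
Collision at t=13/5: particles 1 and 2 swap velocities; positions: p0=5 p1=57/5 p2=57/5 p3=88/5; velocities now: v0=0 v1=-1 v2=4 v3=1
Collision at t=14/3: particles 2 and 3 swap velocities; positions: p0=5 p1=28/3 p2=59/3 p3=59/3; velocities now: v0=0 v1=-1 v2=1 v3=4
Collision at t=9: particles 0 and 1 swap velocities; positions: p0=5 p1=5 p2=24 p3=37; velocities now: v0=-1 v1=0 v2=1 v3=4

Answer: 0,1 1,2 2,3 0,1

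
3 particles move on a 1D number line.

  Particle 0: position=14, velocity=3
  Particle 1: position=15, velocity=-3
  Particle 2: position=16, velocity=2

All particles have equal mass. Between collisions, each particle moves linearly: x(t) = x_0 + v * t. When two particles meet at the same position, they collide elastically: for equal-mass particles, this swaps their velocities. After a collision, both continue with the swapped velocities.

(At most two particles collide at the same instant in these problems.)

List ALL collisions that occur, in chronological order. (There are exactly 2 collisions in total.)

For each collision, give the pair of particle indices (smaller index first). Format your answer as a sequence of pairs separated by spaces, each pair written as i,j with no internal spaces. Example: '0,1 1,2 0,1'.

Collision at t=1/6: particles 0 and 1 swap velocities; positions: p0=29/2 p1=29/2 p2=49/3; velocities now: v0=-3 v1=3 v2=2
Collision at t=2: particles 1 and 2 swap velocities; positions: p0=9 p1=20 p2=20; velocities now: v0=-3 v1=2 v2=3

Answer: 0,1 1,2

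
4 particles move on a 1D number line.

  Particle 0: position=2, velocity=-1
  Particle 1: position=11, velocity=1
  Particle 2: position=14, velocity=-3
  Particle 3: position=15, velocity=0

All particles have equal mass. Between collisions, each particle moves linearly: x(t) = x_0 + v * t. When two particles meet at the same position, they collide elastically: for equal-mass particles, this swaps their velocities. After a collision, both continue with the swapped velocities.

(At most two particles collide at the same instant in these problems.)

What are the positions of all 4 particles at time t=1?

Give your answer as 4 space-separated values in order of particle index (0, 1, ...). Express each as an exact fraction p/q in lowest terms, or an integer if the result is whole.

Answer: 1 11 12 15

Derivation:
Collision at t=3/4: particles 1 and 2 swap velocities; positions: p0=5/4 p1=47/4 p2=47/4 p3=15; velocities now: v0=-1 v1=-3 v2=1 v3=0
Advance to t=1 (no further collisions before then); velocities: v0=-1 v1=-3 v2=1 v3=0; positions = 1 11 12 15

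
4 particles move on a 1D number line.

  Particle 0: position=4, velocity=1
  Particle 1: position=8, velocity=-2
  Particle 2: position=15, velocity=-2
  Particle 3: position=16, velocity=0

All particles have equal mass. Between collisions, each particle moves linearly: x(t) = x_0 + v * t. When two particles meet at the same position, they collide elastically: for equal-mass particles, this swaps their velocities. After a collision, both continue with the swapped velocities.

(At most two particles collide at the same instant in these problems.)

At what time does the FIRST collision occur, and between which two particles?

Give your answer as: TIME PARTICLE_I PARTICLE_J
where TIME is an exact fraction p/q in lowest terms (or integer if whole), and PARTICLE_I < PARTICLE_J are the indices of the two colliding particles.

Pair (0,1): pos 4,8 vel 1,-2 -> gap=4, closing at 3/unit, collide at t=4/3
Pair (1,2): pos 8,15 vel -2,-2 -> not approaching (rel speed 0 <= 0)
Pair (2,3): pos 15,16 vel -2,0 -> not approaching (rel speed -2 <= 0)
Earliest collision: t=4/3 between 0 and 1

Answer: 4/3 0 1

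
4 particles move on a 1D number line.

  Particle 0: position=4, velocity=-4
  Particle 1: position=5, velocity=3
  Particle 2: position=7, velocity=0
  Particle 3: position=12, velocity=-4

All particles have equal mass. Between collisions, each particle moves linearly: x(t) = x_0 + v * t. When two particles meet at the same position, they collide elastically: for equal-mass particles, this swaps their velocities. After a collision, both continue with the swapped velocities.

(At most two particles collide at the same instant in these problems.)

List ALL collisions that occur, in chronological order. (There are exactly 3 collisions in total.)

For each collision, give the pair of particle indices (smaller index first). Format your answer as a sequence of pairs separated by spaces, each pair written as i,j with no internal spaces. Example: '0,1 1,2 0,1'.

Collision at t=2/3: particles 1 and 2 swap velocities; positions: p0=4/3 p1=7 p2=7 p3=28/3; velocities now: v0=-4 v1=0 v2=3 v3=-4
Collision at t=1: particles 2 and 3 swap velocities; positions: p0=0 p1=7 p2=8 p3=8; velocities now: v0=-4 v1=0 v2=-4 v3=3
Collision at t=5/4: particles 1 and 2 swap velocities; positions: p0=-1 p1=7 p2=7 p3=35/4; velocities now: v0=-4 v1=-4 v2=0 v3=3

Answer: 1,2 2,3 1,2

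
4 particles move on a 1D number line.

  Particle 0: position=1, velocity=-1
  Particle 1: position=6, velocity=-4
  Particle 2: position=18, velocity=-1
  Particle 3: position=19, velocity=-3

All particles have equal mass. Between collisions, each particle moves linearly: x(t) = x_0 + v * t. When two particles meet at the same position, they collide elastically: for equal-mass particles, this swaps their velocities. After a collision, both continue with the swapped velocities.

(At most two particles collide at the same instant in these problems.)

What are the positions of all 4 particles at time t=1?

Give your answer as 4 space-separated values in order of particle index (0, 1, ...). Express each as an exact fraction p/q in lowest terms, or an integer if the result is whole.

Answer: 0 2 16 17

Derivation:
Collision at t=1/2: particles 2 and 3 swap velocities; positions: p0=1/2 p1=4 p2=35/2 p3=35/2; velocities now: v0=-1 v1=-4 v2=-3 v3=-1
Advance to t=1 (no further collisions before then); velocities: v0=-1 v1=-4 v2=-3 v3=-1; positions = 0 2 16 17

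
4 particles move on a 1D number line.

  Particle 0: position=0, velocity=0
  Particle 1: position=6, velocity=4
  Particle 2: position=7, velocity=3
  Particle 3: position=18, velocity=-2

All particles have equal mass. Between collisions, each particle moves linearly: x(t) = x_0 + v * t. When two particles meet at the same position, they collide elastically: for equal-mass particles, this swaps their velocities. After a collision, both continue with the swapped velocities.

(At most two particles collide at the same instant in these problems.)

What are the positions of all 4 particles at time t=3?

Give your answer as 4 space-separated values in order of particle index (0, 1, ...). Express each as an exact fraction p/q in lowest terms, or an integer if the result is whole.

Answer: 0 12 16 18

Derivation:
Collision at t=1: particles 1 and 2 swap velocities; positions: p0=0 p1=10 p2=10 p3=16; velocities now: v0=0 v1=3 v2=4 v3=-2
Collision at t=2: particles 2 and 3 swap velocities; positions: p0=0 p1=13 p2=14 p3=14; velocities now: v0=0 v1=3 v2=-2 v3=4
Collision at t=11/5: particles 1 and 2 swap velocities; positions: p0=0 p1=68/5 p2=68/5 p3=74/5; velocities now: v0=0 v1=-2 v2=3 v3=4
Advance to t=3 (no further collisions before then); velocities: v0=0 v1=-2 v2=3 v3=4; positions = 0 12 16 18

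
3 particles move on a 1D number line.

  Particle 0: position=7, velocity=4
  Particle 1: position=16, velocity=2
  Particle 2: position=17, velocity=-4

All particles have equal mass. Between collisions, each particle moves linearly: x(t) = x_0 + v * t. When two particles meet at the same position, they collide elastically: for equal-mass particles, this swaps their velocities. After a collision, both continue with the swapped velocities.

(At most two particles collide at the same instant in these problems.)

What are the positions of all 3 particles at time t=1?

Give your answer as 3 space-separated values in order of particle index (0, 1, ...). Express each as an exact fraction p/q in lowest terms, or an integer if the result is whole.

Collision at t=1/6: particles 1 and 2 swap velocities; positions: p0=23/3 p1=49/3 p2=49/3; velocities now: v0=4 v1=-4 v2=2
Advance to t=1 (no further collisions before then); velocities: v0=4 v1=-4 v2=2; positions = 11 13 18

Answer: 11 13 18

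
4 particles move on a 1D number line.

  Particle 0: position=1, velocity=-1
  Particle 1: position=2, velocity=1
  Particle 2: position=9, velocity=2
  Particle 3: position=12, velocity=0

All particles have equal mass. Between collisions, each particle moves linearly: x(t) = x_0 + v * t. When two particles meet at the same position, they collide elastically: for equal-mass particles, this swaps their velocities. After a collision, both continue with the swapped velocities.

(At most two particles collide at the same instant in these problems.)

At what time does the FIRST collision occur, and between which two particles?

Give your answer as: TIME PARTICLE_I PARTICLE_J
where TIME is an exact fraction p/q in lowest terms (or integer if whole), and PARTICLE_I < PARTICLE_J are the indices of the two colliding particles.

Answer: 3/2 2 3

Derivation:
Pair (0,1): pos 1,2 vel -1,1 -> not approaching (rel speed -2 <= 0)
Pair (1,2): pos 2,9 vel 1,2 -> not approaching (rel speed -1 <= 0)
Pair (2,3): pos 9,12 vel 2,0 -> gap=3, closing at 2/unit, collide at t=3/2
Earliest collision: t=3/2 between 2 and 3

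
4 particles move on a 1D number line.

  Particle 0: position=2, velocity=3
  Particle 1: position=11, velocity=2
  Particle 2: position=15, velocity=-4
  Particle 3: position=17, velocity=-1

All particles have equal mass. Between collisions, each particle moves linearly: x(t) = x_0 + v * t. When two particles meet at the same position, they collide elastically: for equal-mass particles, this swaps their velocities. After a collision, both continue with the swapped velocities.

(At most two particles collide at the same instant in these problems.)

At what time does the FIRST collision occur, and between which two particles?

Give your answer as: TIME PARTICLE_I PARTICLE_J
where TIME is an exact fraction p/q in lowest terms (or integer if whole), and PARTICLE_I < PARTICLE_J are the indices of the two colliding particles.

Answer: 2/3 1 2

Derivation:
Pair (0,1): pos 2,11 vel 3,2 -> gap=9, closing at 1/unit, collide at t=9
Pair (1,2): pos 11,15 vel 2,-4 -> gap=4, closing at 6/unit, collide at t=2/3
Pair (2,3): pos 15,17 vel -4,-1 -> not approaching (rel speed -3 <= 0)
Earliest collision: t=2/3 between 1 and 2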